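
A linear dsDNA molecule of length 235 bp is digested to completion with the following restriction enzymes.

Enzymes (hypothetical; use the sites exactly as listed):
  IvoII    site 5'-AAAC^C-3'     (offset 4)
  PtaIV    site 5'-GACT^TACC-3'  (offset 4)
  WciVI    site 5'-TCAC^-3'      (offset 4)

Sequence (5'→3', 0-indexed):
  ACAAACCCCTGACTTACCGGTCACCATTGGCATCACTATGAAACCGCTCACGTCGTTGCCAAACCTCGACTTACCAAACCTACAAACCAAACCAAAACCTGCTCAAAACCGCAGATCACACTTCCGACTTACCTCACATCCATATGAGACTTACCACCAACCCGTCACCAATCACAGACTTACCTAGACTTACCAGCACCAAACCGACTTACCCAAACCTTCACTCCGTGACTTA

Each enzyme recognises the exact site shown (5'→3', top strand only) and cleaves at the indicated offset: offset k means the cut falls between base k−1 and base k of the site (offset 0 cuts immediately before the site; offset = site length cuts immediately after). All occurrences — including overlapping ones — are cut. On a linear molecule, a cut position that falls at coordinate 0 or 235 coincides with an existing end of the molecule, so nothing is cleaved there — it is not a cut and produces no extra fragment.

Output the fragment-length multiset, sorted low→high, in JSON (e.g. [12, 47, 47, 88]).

[5,5,5,6,6,6,7,7,7,8,8,8,8,8,9,10,10,10,10,11,11,12,13,14,14,17]

Site scan:
  IvoII (AAACC, off=4): starts [2, 40, 60, 75, 83, 88, 94, 105, 200, 214] → cuts [6, 44, 64, 79, 87, 92, 98, 109, 204, 218]
  PtaIV (GACTTACC, off=4): starts [10, 67, 125, 147, 176, 186, 205] → cuts [14, 71, 129, 151, 180, 190, 209]
  WciVI (TCAC, off=4): starts [20, 32, 47, 115, 133, 164, 171, 220] → cuts [24, 36, 51, 119, 137, 168, 175, 224]

Pooled cuts: [6, 14, 24, 36, 44, 51, 64, 71, 79, 87, 92, 98, 109, 119, 129, 137, 151, 168, 175, 180, 190, 204, 209, 218, 224]

Fragments:
  [0,6): 6 bp
  [6,14): 8 bp
  [14,24): 10 bp
  [24,36): 12 bp
  [36,44): 8 bp
  [44,51): 7 bp
  [51,64): 13 bp
  [64,71): 7 bp
  [71,79): 8 bp
  [79,87): 8 bp
  [87,92): 5 bp
  [92,98): 6 bp
  [98,109): 11 bp
  [109,119): 10 bp
  [119,129): 10 bp
  [129,137): 8 bp
  [137,151): 14 bp
  [151,168): 17 bp
  [168,175): 7 bp
  [175,180): 5 bp
  [180,190): 10 bp
  [190,204): 14 bp
  [204,209): 5 bp
  [209,218): 9 bp
  [218,224): 6 bp
  [224,235): 11 bp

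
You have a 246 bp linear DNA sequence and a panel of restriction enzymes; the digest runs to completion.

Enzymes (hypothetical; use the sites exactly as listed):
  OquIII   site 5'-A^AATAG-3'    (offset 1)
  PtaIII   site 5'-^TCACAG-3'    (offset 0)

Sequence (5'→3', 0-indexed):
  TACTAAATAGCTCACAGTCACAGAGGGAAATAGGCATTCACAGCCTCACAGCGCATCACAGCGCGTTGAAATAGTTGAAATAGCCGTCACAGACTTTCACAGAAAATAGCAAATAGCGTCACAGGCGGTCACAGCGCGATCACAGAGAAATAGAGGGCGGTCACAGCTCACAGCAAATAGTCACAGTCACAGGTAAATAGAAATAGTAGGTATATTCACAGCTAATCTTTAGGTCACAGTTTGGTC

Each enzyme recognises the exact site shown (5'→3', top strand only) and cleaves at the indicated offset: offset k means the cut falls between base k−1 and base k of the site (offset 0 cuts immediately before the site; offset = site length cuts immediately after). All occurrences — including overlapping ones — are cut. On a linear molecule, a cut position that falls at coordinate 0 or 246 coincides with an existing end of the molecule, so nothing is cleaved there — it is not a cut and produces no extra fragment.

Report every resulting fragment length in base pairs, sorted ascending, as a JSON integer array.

Scan for sites:
  OquIII AAATAG/1: at [4, 27, 68, 77, 103, 110, 147, 174, 194, 200] ⇒ [5, 28, 69, 78, 104, 111, 148, 175, 195, 201]
  PtaIII TCACAG/0: at [11, 17, 37, 45, 55, 86, 96, 118, 128, 139, 160, 167, 180, 186, 215, 233] ⇒ [11, 17, 37, 45, 55, 86, 96, 118, 128, 139, 160, 167, 180, 186, 215, 233]

All cut coordinates (distinct, sorted): [5, 11, 17, 28, 37, 45, 55, 69, 78, 86, 96, 104, 111, 118, 128, 139, 148, 160, 167, 175, 180, 186, 195, 201, 215, 233]

Fragments:
  [0,5): 5 bp
  [5,11): 6 bp
  [11,17): 6 bp
  [17,28): 11 bp
  [28,37): 9 bp
  [37,45): 8 bp
  [45,55): 10 bp
  [55,69): 14 bp
  [69,78): 9 bp
  [78,86): 8 bp
  [86,96): 10 bp
  [96,104): 8 bp
  [104,111): 7 bp
  [111,118): 7 bp
  [118,128): 10 bp
  [128,139): 11 bp
  [139,148): 9 bp
  [148,160): 12 bp
  [160,167): 7 bp
  [167,175): 8 bp
  [175,180): 5 bp
  [180,186): 6 bp
  [186,195): 9 bp
  [195,201): 6 bp
  [201,215): 14 bp
  [215,233): 18 bp
  [233,246): 13 bp

[5,5,6,6,6,6,7,7,7,8,8,8,8,9,9,9,9,10,10,10,11,11,12,13,14,14,18]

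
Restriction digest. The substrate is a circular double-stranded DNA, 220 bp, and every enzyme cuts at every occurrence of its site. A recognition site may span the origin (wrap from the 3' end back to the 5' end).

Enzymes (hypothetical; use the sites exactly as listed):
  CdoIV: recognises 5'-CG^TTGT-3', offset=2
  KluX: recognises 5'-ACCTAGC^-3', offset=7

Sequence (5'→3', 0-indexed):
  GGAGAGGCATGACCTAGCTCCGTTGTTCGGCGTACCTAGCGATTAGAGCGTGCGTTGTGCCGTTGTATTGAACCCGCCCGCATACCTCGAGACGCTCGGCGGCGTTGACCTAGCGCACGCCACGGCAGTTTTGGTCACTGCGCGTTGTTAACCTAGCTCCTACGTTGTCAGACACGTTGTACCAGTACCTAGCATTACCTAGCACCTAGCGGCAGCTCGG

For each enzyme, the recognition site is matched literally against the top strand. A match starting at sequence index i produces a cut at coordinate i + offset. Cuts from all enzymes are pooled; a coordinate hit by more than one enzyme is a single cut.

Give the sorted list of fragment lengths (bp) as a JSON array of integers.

[4,7,7,8,10,12,13,14,17,18,28,30,52]

Per-enzyme occurrences:
  CdoIV (CGTTGT, off=2): starts [20, 52, 60, 142, 162, 174] → cuts [22, 54, 62, 144, 164, 176]
  KluX (ACCTAGC, off=7): starts [11, 33, 107, 150, 186, 196, 203] → cuts [18, 40, 114, 157, 193, 203, 210]

Pooled cuts: [18, 22, 40, 54, 62, 114, 144, 157, 164, 176, 193, 203, 210]

Fragments:
  18→22: 4 bp
  22→40: 18 bp
  40→54: 14 bp
  54→62: 8 bp
  62→114: 52 bp
  114→144: 30 bp
  144→157: 13 bp
  157→164: 7 bp
  164→176: 12 bp
  176→193: 17 bp
  193→203: 10 bp
  203→210: 7 bp
  210→18 (wrap): 220-210+18 = 28 bp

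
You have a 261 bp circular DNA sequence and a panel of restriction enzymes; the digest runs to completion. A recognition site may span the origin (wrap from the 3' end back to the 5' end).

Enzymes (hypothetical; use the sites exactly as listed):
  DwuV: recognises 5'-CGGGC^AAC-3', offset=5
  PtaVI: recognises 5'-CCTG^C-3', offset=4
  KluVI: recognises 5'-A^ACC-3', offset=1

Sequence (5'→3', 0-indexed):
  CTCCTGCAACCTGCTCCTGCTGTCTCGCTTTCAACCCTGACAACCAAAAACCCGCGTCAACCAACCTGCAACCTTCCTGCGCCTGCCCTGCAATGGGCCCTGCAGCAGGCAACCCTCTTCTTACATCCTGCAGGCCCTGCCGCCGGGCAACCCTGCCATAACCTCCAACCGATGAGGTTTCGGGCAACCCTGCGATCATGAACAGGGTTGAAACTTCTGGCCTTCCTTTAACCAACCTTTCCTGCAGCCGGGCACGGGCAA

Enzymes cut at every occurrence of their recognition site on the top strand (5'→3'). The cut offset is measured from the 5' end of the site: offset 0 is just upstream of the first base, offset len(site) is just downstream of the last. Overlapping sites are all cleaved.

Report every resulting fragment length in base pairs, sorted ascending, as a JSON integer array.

[1,1,2,2,4,4,5,5,5,5,6,6,6,6,7,7,8,9,9,9,9,9,10,10,12,14,15,18,19,38]

Site scan:
  DwuV (CGGGCAAC, off=5): starts [143, 180, 254] → cuts [148, 185, 259]
  PtaVI (CCTGC, off=4): starts [2, 9, 15, 64, 75, 81, 86, 98, 126, 135, 151, 188, 240] → cuts [6, 13, 19, 68, 79, 85, 90, 102, 130, 139, 155, 192, 244]
  KluVI (AACC, off=1): starts [7, 32, 41, 48, 58, 62, 69, 110, 148, 159, 166, 185, 229, 233] → cuts [8, 33, 42, 49, 59, 63, 70, 111, 149, 160, 167, 186, 230, 234]

All cut coordinates (distinct, sorted): [6, 8, 13, 19, 33, 42, 49, 59, 63, 68, 70, 79, 85, 90, 102, 111, 130, 139, 148, 149, 155, 160, 167, 185, 186, 192, 230, 234, 244, 259]

Fragment lengths:
  6→8: 2 bp
  8→13: 5 bp
  13→19: 6 bp
  19→33: 14 bp
  33→42: 9 bp
  42→49: 7 bp
  49→59: 10 bp
  59→63: 4 bp
  63→68: 5 bp
  68→70: 2 bp
  70→79: 9 bp
  79→85: 6 bp
  85→90: 5 bp
  90→102: 12 bp
  102→111: 9 bp
  111→130: 19 bp
  130→139: 9 bp
  139→148: 9 bp
  148→149: 1 bp
  149→155: 6 bp
  155→160: 5 bp
  160→167: 7 bp
  167→185: 18 bp
  185→186: 1 bp
  186→192: 6 bp
  192→230: 38 bp
  230→234: 4 bp
  234→244: 10 bp
  244→259: 15 bp
  259→6 (wrap): 261-259+6 = 8 bp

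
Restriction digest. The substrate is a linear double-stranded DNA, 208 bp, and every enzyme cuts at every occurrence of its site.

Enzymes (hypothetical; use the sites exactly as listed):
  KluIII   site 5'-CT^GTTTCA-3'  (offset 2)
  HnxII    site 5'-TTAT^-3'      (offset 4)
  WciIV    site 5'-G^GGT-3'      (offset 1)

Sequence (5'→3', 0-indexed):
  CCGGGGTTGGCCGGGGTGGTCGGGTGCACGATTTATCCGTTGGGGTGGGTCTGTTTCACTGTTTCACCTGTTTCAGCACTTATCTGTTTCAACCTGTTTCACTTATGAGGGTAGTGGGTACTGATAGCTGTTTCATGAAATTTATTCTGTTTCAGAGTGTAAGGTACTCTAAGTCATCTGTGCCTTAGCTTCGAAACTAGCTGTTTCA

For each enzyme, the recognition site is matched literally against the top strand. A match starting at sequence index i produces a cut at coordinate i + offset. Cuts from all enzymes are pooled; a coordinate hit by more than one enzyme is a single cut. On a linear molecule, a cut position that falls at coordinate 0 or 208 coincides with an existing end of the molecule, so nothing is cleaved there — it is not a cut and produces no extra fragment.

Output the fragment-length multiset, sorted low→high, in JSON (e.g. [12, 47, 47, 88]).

Per-enzyme occurrences:
  KluIII CTGTTTCA/2: at [50, 58, 67, 83, 93, 127, 146, 200] ⇒ [52, 60, 69, 85, 95, 129, 148, 202]
  HnxII TTAT/4: at [32, 79, 102, 141] ⇒ [36, 83, 106, 145]
  WciIV GGGT/1: at [3, 13, 21, 42, 46, 108, 115] ⇒ [4, 14, 22, 43, 47, 109, 116]

All cut coordinates (distinct, sorted): [4, 14, 22, 36, 43, 47, 52, 60, 69, 83, 85, 95, 106, 109, 116, 129, 145, 148, 202]

Fragment lengths:
  [0,4): 4 bp
  [4,14): 10 bp
  [14,22): 8 bp
  [22,36): 14 bp
  [36,43): 7 bp
  [43,47): 4 bp
  [47,52): 5 bp
  [52,60): 8 bp
  [60,69): 9 bp
  [69,83): 14 bp
  [83,85): 2 bp
  [85,95): 10 bp
  [95,106): 11 bp
  [106,109): 3 bp
  [109,116): 7 bp
  [116,129): 13 bp
  [129,145): 16 bp
  [145,148): 3 bp
  [148,202): 54 bp
  [202,208): 6 bp

[2,3,3,4,4,5,6,7,7,8,8,9,10,10,11,13,14,14,16,54]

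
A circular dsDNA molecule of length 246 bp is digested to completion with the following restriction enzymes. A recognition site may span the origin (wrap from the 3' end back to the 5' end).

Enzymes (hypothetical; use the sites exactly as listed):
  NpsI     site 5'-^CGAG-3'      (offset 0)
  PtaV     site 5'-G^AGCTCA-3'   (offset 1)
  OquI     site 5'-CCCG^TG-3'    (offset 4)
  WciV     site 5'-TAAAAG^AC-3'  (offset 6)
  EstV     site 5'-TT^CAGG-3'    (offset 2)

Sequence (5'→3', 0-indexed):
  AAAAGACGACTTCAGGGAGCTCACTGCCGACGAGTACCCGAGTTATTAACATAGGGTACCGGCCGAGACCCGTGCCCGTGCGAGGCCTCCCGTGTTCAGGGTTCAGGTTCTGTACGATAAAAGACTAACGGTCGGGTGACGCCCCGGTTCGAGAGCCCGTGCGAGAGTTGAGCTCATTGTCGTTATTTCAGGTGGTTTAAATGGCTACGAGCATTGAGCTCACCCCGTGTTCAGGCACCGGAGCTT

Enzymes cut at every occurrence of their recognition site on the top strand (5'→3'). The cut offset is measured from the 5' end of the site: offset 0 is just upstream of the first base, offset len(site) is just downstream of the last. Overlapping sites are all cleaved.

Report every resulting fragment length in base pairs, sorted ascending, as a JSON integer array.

[2,2,4,4,5,6,7,7,8,9,9,9,10,11,12,13,18,19,20,20,25,26]

Per-enzyme occurrences:
  NpsI (CGAG, off=0): starts [30, 38, 63, 80, 149, 161, 207] → cuts [30, 38, 63, 80, 149, 161, 207]
  PtaV (GAGCTCA, off=1): starts [16, 169, 215] → cuts [17, 170, 216]
  OquI (CCCGTG, off=4): starts [68, 74, 88, 155, 223] → cuts [72, 78, 92, 159, 227]
  WciV (TAAAAGAC, off=6): starts [117, 245] → cuts [5, 123]
  EstV (TTCAGG, off=2): starts [10, 94, 101, 186, 229] → cuts [12, 96, 103, 188, 231]

Pooled cuts: [5, 12, 17, 30, 38, 63, 72, 78, 80, 92, 96, 103, 123, 149, 159, 161, 170, 188, 207, 216, 227, 231]

Fragments:
  5→12: 7 bp
  12→17: 5 bp
  17→30: 13 bp
  30→38: 8 bp
  38→63: 25 bp
  63→72: 9 bp
  72→78: 6 bp
  78→80: 2 bp
  80→92: 12 bp
  92→96: 4 bp
  96→103: 7 bp
  103→123: 20 bp
  123→149: 26 bp
  149→159: 10 bp
  159→161: 2 bp
  161→170: 9 bp
  170→188: 18 bp
  188→207: 19 bp
  207→216: 9 bp
  216→227: 11 bp
  227→231: 4 bp
  231→5 (wrap): 246-231+5 = 20 bp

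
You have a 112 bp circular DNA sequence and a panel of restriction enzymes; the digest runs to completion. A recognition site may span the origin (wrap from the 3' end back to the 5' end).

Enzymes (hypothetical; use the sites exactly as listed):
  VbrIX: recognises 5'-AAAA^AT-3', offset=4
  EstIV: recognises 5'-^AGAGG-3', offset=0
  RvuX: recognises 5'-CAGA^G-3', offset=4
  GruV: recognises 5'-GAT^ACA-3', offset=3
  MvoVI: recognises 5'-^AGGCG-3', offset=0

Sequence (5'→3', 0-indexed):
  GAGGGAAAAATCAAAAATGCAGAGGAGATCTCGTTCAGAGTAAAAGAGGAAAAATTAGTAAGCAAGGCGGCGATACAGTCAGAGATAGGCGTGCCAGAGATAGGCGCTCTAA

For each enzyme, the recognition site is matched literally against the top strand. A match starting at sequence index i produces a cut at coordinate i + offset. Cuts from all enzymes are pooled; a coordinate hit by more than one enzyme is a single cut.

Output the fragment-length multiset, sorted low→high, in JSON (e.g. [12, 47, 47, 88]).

[3,3,3,4,5,7,9,9,10,10,10,11,12,16]

Per-enzyme occurrences:
  VbrIX AAAAAT/4: at [5, 12, 49] ⇒ [9, 16, 53]
  EstIV AGAGG/0: at [20, 44, 111] ⇒ [20, 44, 111]
  RvuX CAGAG/4: at [19, 35, 79, 94] ⇒ [23, 39, 83, 98]
  GruV GATACA/3: at [71] ⇒ [74]
  MvoVI AGGCG/0: at [64, 86, 101] ⇒ [64, 86, 101]

Pooled cuts: [9, 16, 20, 23, 39, 44, 53, 64, 74, 83, 86, 98, 101, 111]

Fragments:
  9→16: 7 bp
  16→20: 4 bp
  20→23: 3 bp
  23→39: 16 bp
  39→44: 5 bp
  44→53: 9 bp
  53→64: 11 bp
  64→74: 10 bp
  74→83: 9 bp
  83→86: 3 bp
  86→98: 12 bp
  98→101: 3 bp
  101→111: 10 bp
  111→9 (wrap): 112-111+9 = 10 bp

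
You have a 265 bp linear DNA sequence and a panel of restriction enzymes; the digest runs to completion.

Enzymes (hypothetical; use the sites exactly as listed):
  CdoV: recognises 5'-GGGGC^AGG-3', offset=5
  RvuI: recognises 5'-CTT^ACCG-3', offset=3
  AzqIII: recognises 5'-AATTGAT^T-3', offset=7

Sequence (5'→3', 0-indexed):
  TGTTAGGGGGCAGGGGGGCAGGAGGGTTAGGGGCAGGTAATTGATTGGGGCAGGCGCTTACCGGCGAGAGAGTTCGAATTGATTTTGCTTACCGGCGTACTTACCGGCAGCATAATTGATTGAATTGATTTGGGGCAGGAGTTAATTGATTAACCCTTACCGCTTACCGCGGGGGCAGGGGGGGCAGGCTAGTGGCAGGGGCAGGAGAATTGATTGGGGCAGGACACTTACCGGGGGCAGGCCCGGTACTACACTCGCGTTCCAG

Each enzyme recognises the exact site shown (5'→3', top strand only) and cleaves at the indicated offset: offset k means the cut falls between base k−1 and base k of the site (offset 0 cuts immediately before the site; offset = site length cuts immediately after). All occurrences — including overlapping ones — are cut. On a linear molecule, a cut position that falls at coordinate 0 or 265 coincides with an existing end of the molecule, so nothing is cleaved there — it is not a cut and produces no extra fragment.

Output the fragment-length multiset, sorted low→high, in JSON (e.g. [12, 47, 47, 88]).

[6,6,7,7,7,8,8,8,9,9,9,9,11,11,11,12,12,14,15,17,18,24,27]

Site scan:
  CdoV (GGGGCAGG, off=5): starts [6, 14, 29, 46, 131, 171, 180, 197, 215, 233] → cuts [11, 19, 34, 51, 136, 176, 185, 202, 220, 238]
  RvuI (CTTACCG, off=3): starts [56, 87, 99, 155, 162, 226] → cuts [59, 90, 102, 158, 165, 229]
  AzqIII (AATTGATT, off=7): starts [38, 76, 113, 122, 143, 207] → cuts [45, 83, 120, 129, 150, 214]

Pooled cuts: [11, 19, 34, 45, 51, 59, 83, 90, 102, 120, 129, 136, 150, 158, 165, 176, 185, 202, 214, 220, 229, 238]

Fragments:
  [0,11): 11 bp
  [11,19): 8 bp
  [19,34): 15 bp
  [34,45): 11 bp
  [45,51): 6 bp
  [51,59): 8 bp
  [59,83): 24 bp
  [83,90): 7 bp
  [90,102): 12 bp
  [102,120): 18 bp
  [120,129): 9 bp
  [129,136): 7 bp
  [136,150): 14 bp
  [150,158): 8 bp
  [158,165): 7 bp
  [165,176): 11 bp
  [176,185): 9 bp
  [185,202): 17 bp
  [202,214): 12 bp
  [214,220): 6 bp
  [220,229): 9 bp
  [229,238): 9 bp
  [238,265): 27 bp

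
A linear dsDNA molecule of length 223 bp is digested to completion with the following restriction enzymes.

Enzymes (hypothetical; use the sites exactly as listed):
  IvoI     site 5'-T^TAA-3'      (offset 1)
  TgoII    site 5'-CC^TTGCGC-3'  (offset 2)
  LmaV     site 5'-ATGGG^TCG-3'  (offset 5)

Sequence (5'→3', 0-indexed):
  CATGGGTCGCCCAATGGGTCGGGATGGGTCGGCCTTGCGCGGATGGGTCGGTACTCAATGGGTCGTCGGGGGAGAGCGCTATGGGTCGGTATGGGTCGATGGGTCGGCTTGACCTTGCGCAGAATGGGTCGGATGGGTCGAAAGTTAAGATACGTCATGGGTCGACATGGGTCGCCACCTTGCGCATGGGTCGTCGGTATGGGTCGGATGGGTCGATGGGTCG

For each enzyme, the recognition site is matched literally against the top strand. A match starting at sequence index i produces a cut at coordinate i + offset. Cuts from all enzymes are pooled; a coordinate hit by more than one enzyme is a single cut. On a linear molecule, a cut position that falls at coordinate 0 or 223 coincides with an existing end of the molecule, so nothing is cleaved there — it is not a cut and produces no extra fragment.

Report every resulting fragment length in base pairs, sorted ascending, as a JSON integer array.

Site scan:
  IvoI TTAA/1: at [144] ⇒ [145]
  TgoII CCTTGCGC/2: at [32, 112, 177] ⇒ [34, 114, 179]
  LmaV ATGGGTCG/5: at [1, 13, 23, 42, 57, 80, 90, 98, 123, 132, 156, 166, 185, 198, 207, 215] ⇒ [6, 18, 28, 47, 62, 85, 95, 103, 128, 137, 161, 171, 190, 203, 212, 220]

Pooled cuts: [6, 18, 28, 34, 47, 62, 85, 95, 103, 114, 128, 137, 145, 161, 171, 179, 190, 203, 212, 220]

Fragments:
  [0,6): 6 bp
  [6,18): 12 bp
  [18,28): 10 bp
  [28,34): 6 bp
  [34,47): 13 bp
  [47,62): 15 bp
  [62,85): 23 bp
  [85,95): 10 bp
  [95,103): 8 bp
  [103,114): 11 bp
  [114,128): 14 bp
  [128,137): 9 bp
  [137,145): 8 bp
  [145,161): 16 bp
  [161,171): 10 bp
  [171,179): 8 bp
  [179,190): 11 bp
  [190,203): 13 bp
  [203,212): 9 bp
  [212,220): 8 bp
  [220,223): 3 bp

[3,6,6,8,8,8,8,9,9,10,10,10,11,11,12,13,13,14,15,16,23]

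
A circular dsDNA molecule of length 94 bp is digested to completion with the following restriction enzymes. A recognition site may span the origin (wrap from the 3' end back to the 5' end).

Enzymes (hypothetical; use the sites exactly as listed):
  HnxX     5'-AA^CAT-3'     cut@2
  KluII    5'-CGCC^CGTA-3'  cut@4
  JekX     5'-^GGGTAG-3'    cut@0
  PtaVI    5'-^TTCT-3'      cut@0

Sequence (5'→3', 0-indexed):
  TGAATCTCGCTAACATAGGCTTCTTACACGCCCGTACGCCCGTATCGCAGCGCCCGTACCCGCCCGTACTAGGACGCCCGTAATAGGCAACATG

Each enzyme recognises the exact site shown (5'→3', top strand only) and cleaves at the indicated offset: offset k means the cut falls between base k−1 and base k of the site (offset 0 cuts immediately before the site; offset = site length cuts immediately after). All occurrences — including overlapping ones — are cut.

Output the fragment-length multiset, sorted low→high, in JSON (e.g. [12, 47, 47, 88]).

Scan for sites:
  HnxX AACAT/2: at [11, 88] ⇒ [13, 90]
  KluII CGCCCGTA/4: at [28, 36, 50, 60, 74] ⇒ [32, 40, 54, 64, 78]
  JekX (GGGTAG, off=0): no sites
  PtaVI TTCT/0: at [20] ⇒ [20]

All cut coordinates (distinct, sorted): [13, 20, 32, 40, 54, 64, 78, 90]

Fragment lengths:
  13→20: 7 bp
  20→32: 12 bp
  32→40: 8 bp
  40→54: 14 bp
  54→64: 10 bp
  64→78: 14 bp
  78→90: 12 bp
  90→13 (wrap): 94-90+13 = 17 bp

[7,8,10,12,12,14,14,17]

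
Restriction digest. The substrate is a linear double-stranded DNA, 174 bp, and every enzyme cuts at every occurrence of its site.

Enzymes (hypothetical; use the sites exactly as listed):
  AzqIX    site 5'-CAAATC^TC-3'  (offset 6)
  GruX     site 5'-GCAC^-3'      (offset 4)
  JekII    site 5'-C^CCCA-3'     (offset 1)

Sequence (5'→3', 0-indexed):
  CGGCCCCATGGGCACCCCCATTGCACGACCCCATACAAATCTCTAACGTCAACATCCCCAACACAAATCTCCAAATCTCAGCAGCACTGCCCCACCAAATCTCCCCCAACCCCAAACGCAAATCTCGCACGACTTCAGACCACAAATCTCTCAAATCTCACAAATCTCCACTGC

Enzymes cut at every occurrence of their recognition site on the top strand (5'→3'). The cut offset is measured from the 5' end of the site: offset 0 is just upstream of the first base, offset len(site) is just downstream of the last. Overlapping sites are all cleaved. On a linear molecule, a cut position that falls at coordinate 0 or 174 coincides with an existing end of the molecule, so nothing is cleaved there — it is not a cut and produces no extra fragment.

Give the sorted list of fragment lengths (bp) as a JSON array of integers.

Per-enzyme occurrences:
  AzqIX CAAATCTC/6: at [35, 63, 71, 95, 118, 142, 151, 160] ⇒ [41, 69, 77, 101, 124, 148, 157, 166]
  GruX GCAC/4: at [11, 22, 83, 126] ⇒ [15, 26, 87, 130]
  JekII CCCCA/1: at [3, 15, 28, 55, 89, 103, 109] ⇒ [4, 16, 29, 56, 90, 104, 110]

All cut coordinates (distinct, sorted): [4, 15, 16, 26, 29, 41, 56, 69, 77, 87, 90, 101, 104, 110, 124, 130, 148, 157, 166]

Fragment lengths:
  [0,4): 4 bp
  [4,15): 11 bp
  [15,16): 1 bp
  [16,26): 10 bp
  [26,29): 3 bp
  [29,41): 12 bp
  [41,56): 15 bp
  [56,69): 13 bp
  [69,77): 8 bp
  [77,87): 10 bp
  [87,90): 3 bp
  [90,101): 11 bp
  [101,104): 3 bp
  [104,110): 6 bp
  [110,124): 14 bp
  [124,130): 6 bp
  [130,148): 18 bp
  [148,157): 9 bp
  [157,166): 9 bp
  [166,174): 8 bp

[1,3,3,3,4,6,6,8,8,9,9,10,10,11,11,12,13,14,15,18]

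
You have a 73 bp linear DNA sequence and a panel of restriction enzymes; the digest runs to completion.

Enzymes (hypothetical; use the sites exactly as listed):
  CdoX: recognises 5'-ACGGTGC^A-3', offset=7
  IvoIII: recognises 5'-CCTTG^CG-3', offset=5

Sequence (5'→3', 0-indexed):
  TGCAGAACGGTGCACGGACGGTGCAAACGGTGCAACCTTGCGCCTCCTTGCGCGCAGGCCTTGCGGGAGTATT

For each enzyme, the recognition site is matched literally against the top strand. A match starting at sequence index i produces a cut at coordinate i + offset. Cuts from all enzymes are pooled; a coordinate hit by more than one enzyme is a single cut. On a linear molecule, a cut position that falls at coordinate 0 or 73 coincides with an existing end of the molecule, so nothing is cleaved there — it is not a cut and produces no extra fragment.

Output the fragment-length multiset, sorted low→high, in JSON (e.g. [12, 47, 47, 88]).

Scan for sites:
  CdoX (ACGGTGCA, off=7): starts [6, 17, 26] → cuts [13, 24, 33]
  IvoIII (CCTTGCG, off=5): starts [35, 45, 58] → cuts [40, 50, 63]

Pooled cuts: [13, 24, 33, 40, 50, 63]

Fragment lengths:
  [0,13): 13 bp
  [13,24): 11 bp
  [24,33): 9 bp
  [33,40): 7 bp
  [40,50): 10 bp
  [50,63): 13 bp
  [63,73): 10 bp

[7,9,10,10,11,13,13]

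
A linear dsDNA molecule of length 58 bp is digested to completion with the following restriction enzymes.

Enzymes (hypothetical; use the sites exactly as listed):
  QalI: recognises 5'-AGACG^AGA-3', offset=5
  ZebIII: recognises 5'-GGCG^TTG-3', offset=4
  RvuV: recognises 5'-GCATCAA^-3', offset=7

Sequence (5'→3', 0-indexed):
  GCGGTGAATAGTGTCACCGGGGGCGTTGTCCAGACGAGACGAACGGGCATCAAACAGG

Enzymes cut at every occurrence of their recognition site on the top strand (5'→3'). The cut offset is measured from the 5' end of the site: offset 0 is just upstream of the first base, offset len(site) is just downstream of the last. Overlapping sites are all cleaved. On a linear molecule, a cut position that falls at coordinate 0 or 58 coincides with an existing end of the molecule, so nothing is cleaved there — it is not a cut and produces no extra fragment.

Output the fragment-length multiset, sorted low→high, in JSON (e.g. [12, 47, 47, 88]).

Scan for sites:
  QalI (AGACGAGA, off=5): starts [31] → cuts [36]
  ZebIII (GGCGTTG, off=4): starts [21] → cuts [25]
  RvuV (GCATCAA, off=7): starts [46] → cuts [53]

Pooled cuts: [25, 36, 53]

Fragment lengths:
  [0,25): 25 bp
  [25,36): 11 bp
  [36,53): 17 bp
  [53,58): 5 bp

[5,11,17,25]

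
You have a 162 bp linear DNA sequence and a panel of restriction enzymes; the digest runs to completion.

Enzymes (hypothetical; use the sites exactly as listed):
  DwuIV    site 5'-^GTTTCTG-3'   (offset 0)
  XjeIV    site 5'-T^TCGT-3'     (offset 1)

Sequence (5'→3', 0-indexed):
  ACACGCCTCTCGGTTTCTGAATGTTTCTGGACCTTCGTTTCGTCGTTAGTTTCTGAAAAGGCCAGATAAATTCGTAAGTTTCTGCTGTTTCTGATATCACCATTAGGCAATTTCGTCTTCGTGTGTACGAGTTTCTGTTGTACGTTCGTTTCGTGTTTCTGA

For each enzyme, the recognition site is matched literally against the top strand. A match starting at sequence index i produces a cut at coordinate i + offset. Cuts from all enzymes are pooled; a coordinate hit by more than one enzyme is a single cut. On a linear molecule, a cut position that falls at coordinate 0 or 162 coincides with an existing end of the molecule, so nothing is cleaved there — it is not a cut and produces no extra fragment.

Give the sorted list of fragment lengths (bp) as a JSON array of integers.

[4,5,5,6,6,8,9,9,10,12,12,12,15,23,26]

Per-enzyme occurrences:
  DwuIV (GTTTCTG, off=0): starts [12, 22, 48, 77, 86, 130, 154] → cuts [12, 22, 48, 77, 86, 130, 154]
  XjeIV (TTCGT, off=1): starts [33, 38, 70, 111, 117, 144, 149] → cuts [34, 39, 71, 112, 118, 145, 150]

Pooled cuts: [12, 22, 34, 39, 48, 71, 77, 86, 112, 118, 130, 145, 150, 154]

Fragments:
  [0,12): 12 bp
  [12,22): 10 bp
  [22,34): 12 bp
  [34,39): 5 bp
  [39,48): 9 bp
  [48,71): 23 bp
  [71,77): 6 bp
  [77,86): 9 bp
  [86,112): 26 bp
  [112,118): 6 bp
  [118,130): 12 bp
  [130,145): 15 bp
  [145,150): 5 bp
  [150,154): 4 bp
  [154,162): 8 bp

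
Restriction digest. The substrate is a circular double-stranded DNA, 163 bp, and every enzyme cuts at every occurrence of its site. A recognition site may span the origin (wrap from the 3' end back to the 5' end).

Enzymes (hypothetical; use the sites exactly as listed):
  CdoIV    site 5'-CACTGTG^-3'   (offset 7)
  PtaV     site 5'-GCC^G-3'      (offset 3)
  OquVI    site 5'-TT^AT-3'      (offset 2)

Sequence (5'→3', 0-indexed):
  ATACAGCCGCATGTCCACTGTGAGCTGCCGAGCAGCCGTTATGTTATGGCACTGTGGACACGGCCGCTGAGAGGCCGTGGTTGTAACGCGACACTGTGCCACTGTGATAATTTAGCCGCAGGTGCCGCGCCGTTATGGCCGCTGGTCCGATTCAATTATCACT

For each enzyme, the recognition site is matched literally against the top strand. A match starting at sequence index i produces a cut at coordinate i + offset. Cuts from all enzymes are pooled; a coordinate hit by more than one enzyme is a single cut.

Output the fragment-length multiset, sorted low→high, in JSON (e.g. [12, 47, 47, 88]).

[3,3,5,5,6,7,8,8,9,9,11,11,11,14,14,17,22]

Site scan:
  CdoIV (CACTGTG, off=7): starts [15, 49, 91, 99] → cuts [22, 56, 98, 106]
  PtaV (GCCG, off=3): starts [5, 26, 34, 62, 73, 114, 123, 128, 137] → cuts [8, 29, 37, 65, 76, 117, 126, 131, 140]
  OquVI (TTAT, off=2): starts [38, 43, 132, 155] → cuts [40, 45, 134, 157]

All cut coordinates (distinct, sorted): [8, 22, 29, 37, 40, 45, 56, 65, 76, 98, 106, 117, 126, 131, 134, 140, 157]

Fragments:
  8→22: 14 bp
  22→29: 7 bp
  29→37: 8 bp
  37→40: 3 bp
  40→45: 5 bp
  45→56: 11 bp
  56→65: 9 bp
  65→76: 11 bp
  76→98: 22 bp
  98→106: 8 bp
  106→117: 11 bp
  117→126: 9 bp
  126→131: 5 bp
  131→134: 3 bp
  134→140: 6 bp
  140→157: 17 bp
  157→8 (wrap): 163-157+8 = 14 bp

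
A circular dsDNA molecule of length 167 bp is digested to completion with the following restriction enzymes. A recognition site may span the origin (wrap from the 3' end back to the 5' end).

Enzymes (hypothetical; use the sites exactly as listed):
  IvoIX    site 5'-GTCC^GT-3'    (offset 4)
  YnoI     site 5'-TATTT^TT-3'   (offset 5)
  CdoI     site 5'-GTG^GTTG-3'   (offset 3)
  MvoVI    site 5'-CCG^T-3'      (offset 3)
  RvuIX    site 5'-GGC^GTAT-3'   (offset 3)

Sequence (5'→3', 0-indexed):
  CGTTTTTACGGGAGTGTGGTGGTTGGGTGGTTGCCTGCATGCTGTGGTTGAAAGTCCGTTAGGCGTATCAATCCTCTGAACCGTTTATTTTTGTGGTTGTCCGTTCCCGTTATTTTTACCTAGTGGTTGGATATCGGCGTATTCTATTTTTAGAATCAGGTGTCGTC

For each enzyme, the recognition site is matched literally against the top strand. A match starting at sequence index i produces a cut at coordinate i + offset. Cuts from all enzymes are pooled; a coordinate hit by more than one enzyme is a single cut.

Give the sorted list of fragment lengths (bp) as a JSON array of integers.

Site scan:
  IvoIX GTCCGT/4: at [53, 98, 164] ⇒ [1, 57, 102]
  YnoI TATTTTT/5: at [85, 110, 144] ⇒ [90, 115, 149]
  CdoI GTGGTTG/3: at [18, 26, 43, 92, 122] ⇒ [21, 29, 46, 95, 125]
  MvoVI CCGT/3: at [55, 80, 100, 106, 166] ⇒ [2, 58, 83, 103, 109]
  RvuIX GGCGTAT/3: at [61, 135] ⇒ [64, 138]

Pooled cuts: [1, 2, 21, 29, 46, 57, 58, 64, 83, 90, 95, 102, 103, 109, 115, 125, 138, 149]

Fragment lengths:
  1→2: 1 bp
  2→21: 19 bp
  21→29: 8 bp
  29→46: 17 bp
  46→57: 11 bp
  57→58: 1 bp
  58→64: 6 bp
  64→83: 19 bp
  83→90: 7 bp
  90→95: 5 bp
  95→102: 7 bp
  102→103: 1 bp
  103→109: 6 bp
  109→115: 6 bp
  115→125: 10 bp
  125→138: 13 bp
  138→149: 11 bp
  149→1 (wrap): 167-149+1 = 19 bp

[1,1,1,5,6,6,6,7,7,8,10,11,11,13,17,19,19,19]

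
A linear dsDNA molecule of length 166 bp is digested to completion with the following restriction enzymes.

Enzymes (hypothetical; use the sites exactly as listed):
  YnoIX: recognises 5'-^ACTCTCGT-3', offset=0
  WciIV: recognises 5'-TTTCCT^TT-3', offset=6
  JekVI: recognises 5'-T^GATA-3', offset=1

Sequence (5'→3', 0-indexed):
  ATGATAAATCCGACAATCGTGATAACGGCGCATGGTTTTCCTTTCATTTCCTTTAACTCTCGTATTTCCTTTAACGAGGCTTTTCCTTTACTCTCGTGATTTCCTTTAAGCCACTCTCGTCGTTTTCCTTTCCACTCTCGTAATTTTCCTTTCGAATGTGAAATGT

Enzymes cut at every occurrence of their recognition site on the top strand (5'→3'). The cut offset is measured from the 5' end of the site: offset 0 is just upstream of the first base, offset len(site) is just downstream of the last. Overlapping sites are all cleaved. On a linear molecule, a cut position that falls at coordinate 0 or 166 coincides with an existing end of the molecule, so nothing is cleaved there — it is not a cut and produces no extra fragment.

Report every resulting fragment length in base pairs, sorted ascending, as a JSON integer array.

[2,2,3,4,7,10,15,16,16,17,17,17,18,22]

Per-enzyme occurrences:
  YnoIX ACTCTCGT/0: at [55, 89, 112, 133] ⇒ [55, 89, 112, 133]
  WciIV TTTCCTTT/6: at [36, 46, 64, 81, 99, 123, 144] ⇒ [42, 52, 70, 87, 105, 129, 150]
  JekVI TGATA/1: at [1, 19] ⇒ [2, 20]

All cut coordinates (distinct, sorted): [2, 20, 42, 52, 55, 70, 87, 89, 105, 112, 129, 133, 150]

Fragments:
  [0,2): 2 bp
  [2,20): 18 bp
  [20,42): 22 bp
  [42,52): 10 bp
  [52,55): 3 bp
  [55,70): 15 bp
  [70,87): 17 bp
  [87,89): 2 bp
  [89,105): 16 bp
  [105,112): 7 bp
  [112,129): 17 bp
  [129,133): 4 bp
  [133,150): 17 bp
  [150,166): 16 bp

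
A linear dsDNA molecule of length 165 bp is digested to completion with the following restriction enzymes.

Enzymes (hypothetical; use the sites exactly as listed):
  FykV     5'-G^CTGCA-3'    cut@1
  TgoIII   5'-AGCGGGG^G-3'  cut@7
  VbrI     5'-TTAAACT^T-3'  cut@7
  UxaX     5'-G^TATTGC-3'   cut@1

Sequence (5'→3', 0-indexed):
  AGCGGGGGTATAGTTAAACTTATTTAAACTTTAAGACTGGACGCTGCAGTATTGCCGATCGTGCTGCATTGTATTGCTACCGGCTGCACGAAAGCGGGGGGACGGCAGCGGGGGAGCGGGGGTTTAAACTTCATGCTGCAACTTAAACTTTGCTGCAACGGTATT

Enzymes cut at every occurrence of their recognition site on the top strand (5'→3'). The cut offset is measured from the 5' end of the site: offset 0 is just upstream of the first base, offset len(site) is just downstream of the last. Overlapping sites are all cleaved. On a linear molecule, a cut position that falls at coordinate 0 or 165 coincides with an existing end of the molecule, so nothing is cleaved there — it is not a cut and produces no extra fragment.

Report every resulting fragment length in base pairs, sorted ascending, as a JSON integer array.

[3,5,6,7,8,8,9,10,12,13,13,13,14,14,14,16]

Scan for sites:
  FykV GCTGCA/1: at [42, 62, 82, 134, 151] ⇒ [43, 63, 83, 135, 152]
  TgoIII AGCGGGGG/7: at [0, 92, 106, 114] ⇒ [7, 99, 113, 121]
  VbrI TTAAACTT/7: at [13, 23, 123, 142] ⇒ [20, 30, 130, 149]
  UxaX GTATTGC/1: at [48, 70] ⇒ [49, 71]

All cut coordinates (distinct, sorted): [7, 20, 30, 43, 49, 63, 71, 83, 99, 113, 121, 130, 135, 149, 152]

Fragment lengths:
  [0,7): 7 bp
  [7,20): 13 bp
  [20,30): 10 bp
  [30,43): 13 bp
  [43,49): 6 bp
  [49,63): 14 bp
  [63,71): 8 bp
  [71,83): 12 bp
  [83,99): 16 bp
  [99,113): 14 bp
  [113,121): 8 bp
  [121,130): 9 bp
  [130,135): 5 bp
  [135,149): 14 bp
  [149,152): 3 bp
  [152,165): 13 bp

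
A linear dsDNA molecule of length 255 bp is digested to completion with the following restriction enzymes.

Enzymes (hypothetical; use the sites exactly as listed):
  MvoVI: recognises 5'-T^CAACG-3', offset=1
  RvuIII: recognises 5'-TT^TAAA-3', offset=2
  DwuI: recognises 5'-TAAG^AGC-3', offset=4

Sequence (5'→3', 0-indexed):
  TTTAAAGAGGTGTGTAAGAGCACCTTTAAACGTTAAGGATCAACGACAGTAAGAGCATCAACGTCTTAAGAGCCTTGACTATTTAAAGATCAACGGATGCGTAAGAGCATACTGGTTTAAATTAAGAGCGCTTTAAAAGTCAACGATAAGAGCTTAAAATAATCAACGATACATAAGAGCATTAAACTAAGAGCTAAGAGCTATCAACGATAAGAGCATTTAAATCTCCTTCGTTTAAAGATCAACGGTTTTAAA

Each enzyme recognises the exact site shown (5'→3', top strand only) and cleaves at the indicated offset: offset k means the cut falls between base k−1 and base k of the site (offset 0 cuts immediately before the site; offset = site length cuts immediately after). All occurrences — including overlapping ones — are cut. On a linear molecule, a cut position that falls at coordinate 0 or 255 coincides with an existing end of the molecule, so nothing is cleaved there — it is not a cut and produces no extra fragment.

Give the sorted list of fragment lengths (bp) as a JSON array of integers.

Per-enzyme occurrences:
  MvoVI (TCAACG, off=1): starts [39, 57, 89, 139, 162, 203, 241] → cuts [40, 58, 90, 140, 163, 204, 242]
  RvuIII (TTTAAA, off=2): starts [0, 24, 81, 115, 131, 218, 233, 249] → cuts [2, 26, 83, 117, 133, 220, 235, 251]
  DwuI (TAAGAGC, off=4): starts [14, 49, 66, 101, 122, 146, 173, 187, 194, 210] → cuts [18, 53, 70, 105, 126, 150, 177, 191, 198, 214]

All cut coordinates (distinct, sorted): [2, 18, 26, 40, 53, 58, 70, 83, 90, 105, 117, 126, 133, 140, 150, 163, 177, 191, 198, 204, 214, 220, 235, 242, 251]

Fragments:
  [0,2): 2 bp
  [2,18): 16 bp
  [18,26): 8 bp
  [26,40): 14 bp
  [40,53): 13 bp
  [53,58): 5 bp
  [58,70): 12 bp
  [70,83): 13 bp
  [83,90): 7 bp
  [90,105): 15 bp
  [105,117): 12 bp
  [117,126): 9 bp
  [126,133): 7 bp
  [133,140): 7 bp
  [140,150): 10 bp
  [150,163): 13 bp
  [163,177): 14 bp
  [177,191): 14 bp
  [191,198): 7 bp
  [198,204): 6 bp
  [204,214): 10 bp
  [214,220): 6 bp
  [220,235): 15 bp
  [235,242): 7 bp
  [242,251): 9 bp
  [251,255): 4 bp

[2,4,5,6,6,7,7,7,7,7,8,9,9,10,10,12,12,13,13,13,14,14,14,15,15,16]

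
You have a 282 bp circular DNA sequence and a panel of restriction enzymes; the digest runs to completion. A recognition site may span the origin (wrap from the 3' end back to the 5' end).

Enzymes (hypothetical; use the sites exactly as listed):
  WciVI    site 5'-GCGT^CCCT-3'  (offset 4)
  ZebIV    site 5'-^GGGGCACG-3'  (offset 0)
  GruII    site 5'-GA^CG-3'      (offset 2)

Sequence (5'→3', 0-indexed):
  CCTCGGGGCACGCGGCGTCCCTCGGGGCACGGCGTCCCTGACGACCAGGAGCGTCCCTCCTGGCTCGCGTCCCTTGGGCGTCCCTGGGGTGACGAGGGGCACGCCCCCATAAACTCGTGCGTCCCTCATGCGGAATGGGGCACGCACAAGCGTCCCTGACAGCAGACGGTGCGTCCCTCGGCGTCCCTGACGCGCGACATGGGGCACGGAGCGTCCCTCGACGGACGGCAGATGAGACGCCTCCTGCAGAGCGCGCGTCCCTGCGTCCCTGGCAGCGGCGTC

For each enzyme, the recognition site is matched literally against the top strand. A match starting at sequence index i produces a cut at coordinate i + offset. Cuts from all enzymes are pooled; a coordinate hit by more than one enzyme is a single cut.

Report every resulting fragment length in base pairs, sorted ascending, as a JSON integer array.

[3,4,5,5,6,6,7,8,8,10,10,11,11,12,12,13,13,14,14,14,15,16,17,21,27]

Site scan:
  WciVI (GCGTCCCT, off=4): starts [14, 31, 50, 66, 77, 118, 149, 170, 180, 210, 254, 262, 277] → cuts [18, 35, 54, 70, 81, 122, 153, 174, 184, 214, 258, 266, 281]
  ZebIV (GGGGCACG, off=0): starts [4, 23, 95, 136, 200] → cuts [4, 23, 95, 136, 200]
  GruII (GACG, off=2): starts [39, 90, 164, 188, 219, 223, 235] → cuts [41, 92, 166, 190, 221, 225, 237]

Pooled cuts: [4, 18, 23, 35, 41, 54, 70, 81, 92, 95, 122, 136, 153, 166, 174, 184, 190, 200, 214, 221, 225, 237, 258, 266, 281]

Fragment lengths:
  4→18: 14 bp
  18→23: 5 bp
  23→35: 12 bp
  35→41: 6 bp
  41→54: 13 bp
  54→70: 16 bp
  70→81: 11 bp
  81→92: 11 bp
  92→95: 3 bp
  95→122: 27 bp
  122→136: 14 bp
  136→153: 17 bp
  153→166: 13 bp
  166→174: 8 bp
  174→184: 10 bp
  184→190: 6 bp
  190→200: 10 bp
  200→214: 14 bp
  214→221: 7 bp
  221→225: 4 bp
  225→237: 12 bp
  237→258: 21 bp
  258→266: 8 bp
  266→281: 15 bp
  281→4 (wrap): 282-281+4 = 5 bp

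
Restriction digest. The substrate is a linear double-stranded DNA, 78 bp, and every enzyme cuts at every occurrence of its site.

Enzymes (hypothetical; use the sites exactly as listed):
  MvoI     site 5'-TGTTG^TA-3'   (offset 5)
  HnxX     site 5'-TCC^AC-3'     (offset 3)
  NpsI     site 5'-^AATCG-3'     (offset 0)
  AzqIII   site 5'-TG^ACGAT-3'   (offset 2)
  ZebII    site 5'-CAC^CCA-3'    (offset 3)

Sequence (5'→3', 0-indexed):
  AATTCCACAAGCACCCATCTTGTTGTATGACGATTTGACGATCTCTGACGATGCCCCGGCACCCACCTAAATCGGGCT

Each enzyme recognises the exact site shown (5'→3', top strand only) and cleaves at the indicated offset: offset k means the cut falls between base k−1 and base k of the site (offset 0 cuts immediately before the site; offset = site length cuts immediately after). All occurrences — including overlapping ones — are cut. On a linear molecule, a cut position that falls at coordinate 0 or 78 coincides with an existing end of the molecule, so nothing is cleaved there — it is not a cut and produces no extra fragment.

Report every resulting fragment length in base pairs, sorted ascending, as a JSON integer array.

Per-enzyme occurrences:
  MvoI (TGTTGTA, off=5): starts [20] → cuts [25]
  HnxX (TCCAC, off=3): starts [3] → cuts [6]
  NpsI (AATCG, off=0): starts [69] → cuts [69]
  AzqIII (TGACGAT, off=2): starts [27, 35, 45] → cuts [29, 37, 47]
  ZebII (CACCCA, off=3): starts [11, 59] → cuts [14, 62]

All cut coordinates (distinct, sorted): [6, 14, 25, 29, 37, 47, 62, 69]

Fragment lengths:
  [0,6): 6 bp
  [6,14): 8 bp
  [14,25): 11 bp
  [25,29): 4 bp
  [29,37): 8 bp
  [37,47): 10 bp
  [47,62): 15 bp
  [62,69): 7 bp
  [69,78): 9 bp

[4,6,7,8,8,9,10,11,15]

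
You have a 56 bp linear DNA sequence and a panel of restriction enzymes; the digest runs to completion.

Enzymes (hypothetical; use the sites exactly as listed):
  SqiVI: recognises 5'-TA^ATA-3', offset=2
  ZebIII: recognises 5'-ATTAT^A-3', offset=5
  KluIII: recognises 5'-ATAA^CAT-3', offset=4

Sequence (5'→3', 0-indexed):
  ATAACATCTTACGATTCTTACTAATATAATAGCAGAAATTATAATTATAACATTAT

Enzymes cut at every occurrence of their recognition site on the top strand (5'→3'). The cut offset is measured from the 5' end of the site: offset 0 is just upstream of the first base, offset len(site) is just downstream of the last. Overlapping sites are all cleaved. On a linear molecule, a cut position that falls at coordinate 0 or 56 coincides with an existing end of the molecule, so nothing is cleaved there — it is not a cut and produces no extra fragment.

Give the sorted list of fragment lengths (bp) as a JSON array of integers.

[2,4,5,6,6,14,19]

Site scan:
  SqiVI TAATA/2: at [21, 26] ⇒ [23, 28]
  ZebIII ATTATA/5: at [37, 43] ⇒ [42, 48]
  KluIII ATAACAT/4: at [0, 46] ⇒ [4, 50]

All cut coordinates (distinct, sorted): [4, 23, 28, 42, 48, 50]

Fragments:
  [0,4): 4 bp
  [4,23): 19 bp
  [23,28): 5 bp
  [28,42): 14 bp
  [42,48): 6 bp
  [48,50): 2 bp
  [50,56): 6 bp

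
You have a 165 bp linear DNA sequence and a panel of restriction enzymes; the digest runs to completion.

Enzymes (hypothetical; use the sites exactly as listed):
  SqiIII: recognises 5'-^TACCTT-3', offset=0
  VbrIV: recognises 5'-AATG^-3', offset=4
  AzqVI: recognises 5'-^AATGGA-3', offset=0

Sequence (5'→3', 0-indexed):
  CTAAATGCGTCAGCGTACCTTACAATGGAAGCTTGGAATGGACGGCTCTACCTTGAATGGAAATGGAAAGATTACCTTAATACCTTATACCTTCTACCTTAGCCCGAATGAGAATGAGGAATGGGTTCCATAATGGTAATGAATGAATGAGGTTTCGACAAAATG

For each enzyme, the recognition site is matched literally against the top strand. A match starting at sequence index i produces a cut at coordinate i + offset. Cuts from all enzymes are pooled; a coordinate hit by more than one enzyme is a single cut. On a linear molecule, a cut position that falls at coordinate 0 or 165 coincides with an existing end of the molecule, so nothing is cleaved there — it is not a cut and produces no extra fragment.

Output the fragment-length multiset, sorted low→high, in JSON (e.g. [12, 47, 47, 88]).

[2,4,4,4,4,4,4,6,6,7,7,7,7,7,7,8,8,8,8,9,12,16,16]

Site scan:
  SqiIII (TACCTT, off=0): starts [15, 48, 72, 80, 87, 94] → cuts [15, 48, 72, 80, 87, 94]
  VbrIV (AATG, off=4): starts [3, 23, 36, 55, 61, 106, 112, 119, 131, 137, 141, 145, 161] → cuts [7, 27, 40, 59, 65, 110, 116, 123, 135, 141, 145, 149] (position 165 is a terminus of the linear molecule — no cut)
  AzqVI (AATGGA, off=0): starts [23, 36, 55, 61] → cuts [23, 36, 55, 61]

Pooled cuts: [7, 15, 23, 27, 36, 40, 48, 55, 59, 61, 65, 72, 80, 87, 94, 110, 116, 123, 135, 141, 145, 149]

Fragments:
  [0,7): 7 bp
  [7,15): 8 bp
  [15,23): 8 bp
  [23,27): 4 bp
  [27,36): 9 bp
  [36,40): 4 bp
  [40,48): 8 bp
  [48,55): 7 bp
  [55,59): 4 bp
  [59,61): 2 bp
  [61,65): 4 bp
  [65,72): 7 bp
  [72,80): 8 bp
  [80,87): 7 bp
  [87,94): 7 bp
  [94,110): 16 bp
  [110,116): 6 bp
  [116,123): 7 bp
  [123,135): 12 bp
  [135,141): 6 bp
  [141,145): 4 bp
  [145,149): 4 bp
  [149,165): 16 bp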